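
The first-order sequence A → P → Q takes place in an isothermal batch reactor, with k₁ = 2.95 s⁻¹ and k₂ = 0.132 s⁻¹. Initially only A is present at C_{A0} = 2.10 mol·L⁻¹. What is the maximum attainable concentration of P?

Evaluating C_P at t_opt = ln(k₂/k₁)/(k₂−k₁) gives C_{P,max}/C_{A0} = (k₁/k₂)^[k₂/(k₂−k₁)].
= (2.95/0.132)^(0.132/(0.132−2.95)) = (22.35)^(-0.04684) = 0.8646.
C_{P,max} = 0.8646×2.10 = 1.82 mol·L⁻¹.

1.82 mol·L⁻¹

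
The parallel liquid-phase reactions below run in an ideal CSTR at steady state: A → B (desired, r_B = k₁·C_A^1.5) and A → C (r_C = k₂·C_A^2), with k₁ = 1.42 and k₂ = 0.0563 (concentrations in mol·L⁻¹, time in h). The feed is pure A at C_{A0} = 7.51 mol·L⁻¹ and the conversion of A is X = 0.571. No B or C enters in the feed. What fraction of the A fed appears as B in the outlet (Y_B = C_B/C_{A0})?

0.533

Exit C_A = C_{A0}(1−X) = 7.51×0.429 = 3.222 mol·L⁻¹.
A CSTR operates uniformly at the exit composition, giving r_B = 8.212 and r_C = 0.5844 (each k·C_A^n at C_A = 3.222).
Fraction of consumed A going to B: r_B/(r_B+r_C) = 0.9336.
C_B = 0.9336·C_{A0}·X = 0.9336×7.51×0.571 = 4.00 mol·L⁻¹; Y_B = C_B/C_{A0} = 0.533.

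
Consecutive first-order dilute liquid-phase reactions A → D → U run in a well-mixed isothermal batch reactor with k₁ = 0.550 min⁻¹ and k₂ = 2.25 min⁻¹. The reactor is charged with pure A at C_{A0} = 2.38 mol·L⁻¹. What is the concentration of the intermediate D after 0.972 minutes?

Solving the coupled first-order balances gives C_D(t) = [k₁/(k₂−k₁)]·C_{A0}·(e^(−k₁t) − e^(−k₂t)).
e^(−k₁t) = e^(−0.550×0.972) = e^(−0.5346) = 0.5859; e^(−k₂t) = e^(−2.187) = 0.1123.
C_D = 0.550×2.38/(2.25−0.550) × (0.5859−0.1123) = 0.7700×0.4737 = 0.3647 mol·L⁻¹.

0.365 mol·L⁻¹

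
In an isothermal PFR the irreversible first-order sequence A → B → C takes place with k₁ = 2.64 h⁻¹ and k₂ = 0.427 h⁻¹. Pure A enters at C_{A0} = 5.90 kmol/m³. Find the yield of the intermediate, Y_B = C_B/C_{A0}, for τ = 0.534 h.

Solving the coupled first-order balances gives C_B(τ) = [k₁/(k₂−k₁)]·C_{A0}·(e^(−k₁τ) − e^(−k₂τ)).
e^(−k₁τ) = e^(−2.64×0.534) = e^(−1.410) = 0.2442; e^(−k₂τ) = e^(−0.2280) = 0.7961.
C_B = 2.64×5.90/(0.427−2.64) × (0.2442−0.7961) = (-7.038)×(-0.5519) = 3.885 kmol/m³.
Y_B = C_B/C_{A0} = 3.885/5.90 = 0.658.

0.658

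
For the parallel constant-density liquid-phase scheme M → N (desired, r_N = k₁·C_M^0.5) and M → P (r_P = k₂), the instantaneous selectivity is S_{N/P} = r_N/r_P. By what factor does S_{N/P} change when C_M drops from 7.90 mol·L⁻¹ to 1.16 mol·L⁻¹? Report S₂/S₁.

0.383

S_{N/P} = (k₁/k₂)·C_M^0.5, so S₂/S₁ = (C_{M,2}/C_{M,1})^0.5.
= (1.16/7.90)^0.5 = (0.1468)^0.5 = 0.383.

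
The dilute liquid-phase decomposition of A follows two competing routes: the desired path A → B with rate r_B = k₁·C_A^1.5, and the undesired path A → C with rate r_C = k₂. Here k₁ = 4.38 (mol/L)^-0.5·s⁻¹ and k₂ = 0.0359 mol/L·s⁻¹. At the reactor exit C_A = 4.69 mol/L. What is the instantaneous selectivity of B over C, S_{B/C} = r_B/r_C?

S_{B/C} = r_B/r_C = (k₁·C_A^1.5)/(k₂) = (k₁/k₂)·C_A^1.5.
= (4.38×4.690^1.5) / (0.0359) = 44.49/0.03590 = 1239.
Since the desired path is higher order in A, keeping C_A high (PFR or concentrated feed) favours B.

1239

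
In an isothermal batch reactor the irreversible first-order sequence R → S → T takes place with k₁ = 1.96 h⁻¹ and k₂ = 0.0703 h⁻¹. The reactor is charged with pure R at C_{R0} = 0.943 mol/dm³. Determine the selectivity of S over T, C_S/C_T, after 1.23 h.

Solving the coupled first-order balances gives C_S(t) = [k₁/(k₂−k₁)]·C_{R0}·(e^(−k₁t) − e^(−k₂t)).
e^(−k₁t) = e^(−1.96×1.23) = e^(−2.411) = 0.08974; e^(−k₂t) = e^(−0.08647) = 0.9172.
C_S = 1.96×0.943/(0.0703−1.96) × (0.08974−0.9172) = (-0.9781)×(-0.8274) = 0.8093 mol/dm³.
C_R = C_{R0}e^(−k₁t) = 0.08463 mol/dm³, so C_T = C_{R0}−C_R−C_S = 0.04909 mol/dm³; C_S/C_T = 16.5.

16.5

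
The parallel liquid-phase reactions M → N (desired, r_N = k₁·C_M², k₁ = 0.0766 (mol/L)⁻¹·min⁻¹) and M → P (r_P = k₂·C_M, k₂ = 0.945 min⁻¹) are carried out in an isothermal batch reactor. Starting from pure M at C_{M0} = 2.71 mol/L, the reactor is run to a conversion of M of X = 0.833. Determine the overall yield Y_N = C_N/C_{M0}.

C_M = C_{M0}(1−X) = 0.4526 mol/L.
Along a PFR/batch, dC_P/dC_M = −r_P/(r_N+r_P) = −k₂/(k₂+k₁·C_M).
Integrating from C_{M0} to C_M: C_P = (0.945/0.0766)·ln[(0.945+0.0766·2.71)/(0.945+0.0766·0.453)] = 12.34·ln(1.153/0.9797) = 2.005 mol/L.
Then C_N = (C_{M0}−C_M) − C_P = 2.257 − 2.005 = 0.2521 mol/L.
Y_N = C_N/C_{M0} = 0.2521/2.71 = 0.0930.

0.0930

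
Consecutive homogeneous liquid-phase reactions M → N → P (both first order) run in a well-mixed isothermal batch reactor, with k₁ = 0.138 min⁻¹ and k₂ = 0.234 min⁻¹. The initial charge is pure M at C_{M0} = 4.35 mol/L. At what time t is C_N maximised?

Setting dC_N/dt = 0 gives t_opt = ln(k₂/k₁)/(k₂−k₁).
= ln(0.234/0.138)/(0.234−0.138) = ln(1.696)/0.09600 = 0.5281/0.09600 = 5.50 min.

5.50 min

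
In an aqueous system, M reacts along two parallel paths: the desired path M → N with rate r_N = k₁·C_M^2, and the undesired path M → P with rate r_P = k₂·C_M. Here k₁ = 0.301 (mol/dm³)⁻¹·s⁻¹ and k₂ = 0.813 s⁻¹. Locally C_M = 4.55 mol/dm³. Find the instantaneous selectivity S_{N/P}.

S_{N/P} = r_N/r_P = (k₁·C_M^2)/(k₂·C_M) = (k₁/k₂)·C_M.
= (0.301×4.550^2) / (0.813×4.550) = 6.231/3.699 = 1.68.

1.68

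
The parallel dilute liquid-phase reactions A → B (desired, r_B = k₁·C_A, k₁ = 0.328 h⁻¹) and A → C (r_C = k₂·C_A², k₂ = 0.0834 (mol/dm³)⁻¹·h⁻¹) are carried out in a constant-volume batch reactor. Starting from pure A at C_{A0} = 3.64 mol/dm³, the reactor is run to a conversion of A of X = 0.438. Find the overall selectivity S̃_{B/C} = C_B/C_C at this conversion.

1.40

C_A = C_{A0}(1−X) = 2.046 mol/dm³.
Along a PFR/batch, dC_B/dC_A = −r_B/(r_B+r_C) = −k₁/(k₁+k₂·C_A).
Integrating from C_{A0} to C_A: C_B = (0.328/0.0834)·ln[(0.328+0.0834·3.64)/(0.328+0.0834·2.05)] = 3.933·ln(0.6316/0.4986) = 0.9297 mol/dm³.
C_C = (C_{A0}−C_A)−C_B = 0.6646 mol/dm³; S̃_{B/C} = 0.9297/0.6646 = 1.40.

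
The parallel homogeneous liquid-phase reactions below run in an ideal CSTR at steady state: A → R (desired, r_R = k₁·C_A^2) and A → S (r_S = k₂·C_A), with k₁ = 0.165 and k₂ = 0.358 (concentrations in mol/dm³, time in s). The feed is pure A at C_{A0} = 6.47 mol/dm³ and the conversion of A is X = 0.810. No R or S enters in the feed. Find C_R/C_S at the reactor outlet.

Exit C_A = C_{A0}(1−X) = 6.47×0.190 = 1.229 mol/dm³.
Rates in a CSTR are evaluated at the outlet concentration: r_R = 0.165×1.229^2 = 0.2493, r_S = 0.358×1.229 = 0.4401.
Overall selectivity = C_R/C_S = r_Rτ/(r_Sτ) = r_R/r_S = 0.567.

0.567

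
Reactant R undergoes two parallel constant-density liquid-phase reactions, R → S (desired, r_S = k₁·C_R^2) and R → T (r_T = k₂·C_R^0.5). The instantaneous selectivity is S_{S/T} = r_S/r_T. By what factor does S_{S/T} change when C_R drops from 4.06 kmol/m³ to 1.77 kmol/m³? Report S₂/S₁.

0.288

S_{S/T} = (k₁/k₂)·C_R^1.5, so S₂/S₁ = (C_{R,2}/C_{R,1})^1.5.
= (1.77/4.06)^1.5 = (0.4360)^1.5 = 0.288.
Selectivity toward S falls as C_R falls — high-concentration operation is favoured.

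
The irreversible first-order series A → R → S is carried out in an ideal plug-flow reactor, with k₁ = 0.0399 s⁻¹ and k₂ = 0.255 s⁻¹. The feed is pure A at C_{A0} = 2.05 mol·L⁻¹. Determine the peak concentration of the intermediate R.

0.227 mol·L⁻¹

At the optimum, C_{R,max}/C_{A0} = (k₁/k₂)^[k₂/(k₂−k₁)].
= (0.0399/0.255)^(0.255/(0.255−0.0399)) = (0.1565)^(1.185) = 0.1109.
C_{R,max} = 0.1109×2.05 = 0.227 mol·L⁻¹.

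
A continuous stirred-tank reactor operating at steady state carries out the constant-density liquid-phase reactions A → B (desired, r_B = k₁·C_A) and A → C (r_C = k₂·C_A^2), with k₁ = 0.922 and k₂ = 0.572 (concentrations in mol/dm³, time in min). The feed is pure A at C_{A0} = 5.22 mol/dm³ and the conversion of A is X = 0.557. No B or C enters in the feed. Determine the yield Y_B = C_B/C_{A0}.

Exit C_A = C_{A0}(1−X) = 5.22×0.443 = 2.312 mol/dm³.
Rates in a CSTR are evaluated at the outlet concentration: r_B = 0.922×2.312 = 2.132, r_C = 0.572×2.312^2 = 3.059.
Fraction of consumed A going to B: r_B/(r_B+r_C) = 0.4107.
C_B = 0.4107·C_{A0}·X = 0.4107×5.22×0.557 = 1.19 mol/dm³; Y_B = C_B/C_{A0} = 0.229.

0.229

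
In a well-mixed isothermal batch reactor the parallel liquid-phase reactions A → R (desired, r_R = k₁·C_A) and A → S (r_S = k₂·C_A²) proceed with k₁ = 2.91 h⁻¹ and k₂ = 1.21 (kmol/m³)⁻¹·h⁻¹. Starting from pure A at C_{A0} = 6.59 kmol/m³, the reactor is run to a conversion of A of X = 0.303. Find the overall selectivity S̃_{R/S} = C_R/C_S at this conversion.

0.433

C_A = C_{A0}(1−X) = 4.593 kmol/m³.
Along a PFR/batch, dC_R/dC_A = −r_R/(r_R+r_S) = −k₁/(k₁+k₂·C_A).
Integrating from C_{A0} to C_A: C_R = (2.91/1.21)·ln[(2.91+1.21·6.59)/(2.91+1.21·4.59)] = 2.405·ln(10.88/8.468) = 0.6037 kmol/m³.
C_S = (C_{A0}−C_A)−C_R = 1.393 kmol/m³; S̃_{R/S} = 0.6037/1.393 = 0.433.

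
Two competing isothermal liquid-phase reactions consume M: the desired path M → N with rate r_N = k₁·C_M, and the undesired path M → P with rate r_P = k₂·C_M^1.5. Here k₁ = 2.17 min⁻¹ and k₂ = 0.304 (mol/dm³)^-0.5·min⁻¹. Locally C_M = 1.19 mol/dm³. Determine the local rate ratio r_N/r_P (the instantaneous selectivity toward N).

6.54

S_{N/P} = r_N/r_P = (k₁·C_M)/(k₂·C_M^1.5) = (k₁/k₂)·C_M^-0.5.
= (2.17×1.190) / (0.304×1.190^1.5) = 2.582/0.3946 = 6.54.
The undesired path is higher order in M, so low C_M (CSTR or dilute feed) favours N.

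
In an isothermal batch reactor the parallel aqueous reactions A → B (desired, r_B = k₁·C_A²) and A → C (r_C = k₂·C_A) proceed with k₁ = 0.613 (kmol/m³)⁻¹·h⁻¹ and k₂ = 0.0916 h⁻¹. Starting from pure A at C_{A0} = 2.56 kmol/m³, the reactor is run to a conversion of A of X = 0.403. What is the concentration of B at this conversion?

C_A = C_{A0}(1−X) = 1.528 kmol/m³.
Along a PFR/batch, dC_C/dC_A = −r_C/(r_B+r_C) = −k₂/(k₂+k₁·C_A).
Integrating from C_{A0} to C_A: C_C = (0.0916/0.613)·ln[(0.0916+0.613·2.56)/(0.0916+0.613·1.53)] = 0.1494·ln(1.661/1.028) = 0.07162 kmol/m³.
Then C_B = (C_{A0}−C_A) − C_C = 1.032 − 0.07162 = 0.9601 kmol/m³.

0.960 kmol/m³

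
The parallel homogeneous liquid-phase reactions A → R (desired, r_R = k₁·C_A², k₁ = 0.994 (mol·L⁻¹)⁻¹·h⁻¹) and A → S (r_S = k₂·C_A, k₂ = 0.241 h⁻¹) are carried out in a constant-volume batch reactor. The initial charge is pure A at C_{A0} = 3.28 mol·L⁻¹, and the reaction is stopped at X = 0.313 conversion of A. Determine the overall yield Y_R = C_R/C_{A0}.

0.288

C_A = C_{A0}(1−X) = 2.253 mol·L⁻¹.
Along a PFR/batch, dC_S/dC_A = −r_S/(r_R+r_S) = −k₂/(k₂+k₁·C_A).
Integrating from C_{A0} to C_A: C_S = (0.241/0.994)·ln[(0.241+0.994·3.28)/(0.241+0.994·2.25)] = 0.2425·ln(3.501/2.481) = 0.08354 mol·L⁻¹.
Then C_R = (C_{A0}−C_A) − C_S = 1.027 − 0.08354 = 0.9431 mol·L⁻¹.
Y_R = C_R/C_{A0} = 0.9431/3.28 = 0.288.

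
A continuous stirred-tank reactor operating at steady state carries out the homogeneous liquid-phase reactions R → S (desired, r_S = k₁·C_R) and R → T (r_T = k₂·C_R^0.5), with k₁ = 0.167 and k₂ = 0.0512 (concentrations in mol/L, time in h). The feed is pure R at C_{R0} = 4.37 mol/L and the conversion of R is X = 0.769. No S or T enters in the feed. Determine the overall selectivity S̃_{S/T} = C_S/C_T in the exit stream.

Exit C_R = C_{R0}(1−X) = 4.37×0.231 = 1.009 mol/L.
A CSTR operates uniformly at the exit composition, giving r_S = 0.1686 and r_T = 0.05144 (each k·C_R^n at C_R = 1.009).
Overall selectivity = C_S/C_T = r_Sτ/(r_Tτ) = r_S/r_T = 3.28.

3.28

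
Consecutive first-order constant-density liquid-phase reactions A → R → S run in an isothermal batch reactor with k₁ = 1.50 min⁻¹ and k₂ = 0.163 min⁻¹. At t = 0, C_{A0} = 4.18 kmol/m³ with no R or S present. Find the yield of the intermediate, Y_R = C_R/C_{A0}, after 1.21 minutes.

0.738

For first-order series with pure A initially, C_R(t) = k₁C_{A0}/(k₂−k₁)·(e^(−k₁t) − e^(−k₂t)).
e^(−k₁t) = e^(−1.50×1.21) = e^(−1.815) = 0.1628; e^(−k₂t) = e^(−0.1972) = 0.8210.
C_R = 1.50×4.18/(0.163−1.50) × (0.1628−0.8210) = (-4.690)×(-0.6582) = 3.087 kmol/m³.
Y_R = C_R/C_{A0} = 3.087/4.18 = 0.738.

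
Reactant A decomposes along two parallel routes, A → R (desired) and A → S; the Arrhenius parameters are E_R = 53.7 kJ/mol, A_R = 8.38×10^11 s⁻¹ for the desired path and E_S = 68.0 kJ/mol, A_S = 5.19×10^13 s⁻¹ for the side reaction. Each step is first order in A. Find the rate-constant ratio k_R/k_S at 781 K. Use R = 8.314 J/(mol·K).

With equal orders, S_{R/S} = k_R/k_S = (A_R/A_S)·exp[(E_S−E_R)/(RT)].
(E_S−E_R)/(RT) = (68.0−53.7)×10³/(8.314×781) = 14300/6493 = 2.202.
k_R/k_S = (8.38×10^11/5.19×10^13)·exp(2.202) = 0.01615 × 9.046 = 0.146.
Since E_R < E_S, lowering the temperature improves selectivity toward R.

0.146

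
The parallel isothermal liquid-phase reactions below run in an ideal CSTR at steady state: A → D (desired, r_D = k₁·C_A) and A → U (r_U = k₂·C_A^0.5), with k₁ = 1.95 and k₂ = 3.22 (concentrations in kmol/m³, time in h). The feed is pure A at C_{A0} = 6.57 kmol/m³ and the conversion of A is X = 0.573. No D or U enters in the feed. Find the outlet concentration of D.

1.90 kmol/m³

Exit C_A = C_{A0}(1−X) = 6.57×0.427 = 2.805 kmol/m³.
In a CSTR the entire volume is at exit conditions, so r_D = 1.95×2.805 = 5.471 and r_U = 3.22×2.805^0.5 = 5.393.
Fraction of consumed A going to D: r_D/(r_D+r_U) = 0.5036.
C_D = 0.5036·C_{A0}·X = 0.5036×6.57×0.573 = 1.90 kmol/m³.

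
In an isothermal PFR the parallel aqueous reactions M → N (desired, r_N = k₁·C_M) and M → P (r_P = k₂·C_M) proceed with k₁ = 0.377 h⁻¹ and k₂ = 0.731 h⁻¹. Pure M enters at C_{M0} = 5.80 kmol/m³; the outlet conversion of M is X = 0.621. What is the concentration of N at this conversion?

C_M = C_{M0}(1−X) = 2.198 kmol/m³.
Both paths are first order in M, so the instantaneous fraction to N is constant: dC_N/d(−C_M) = k₁/(k₁+k₂) = 0.3403.
C_N = 0.3403·(C_{M0}−C_M) = 0.3403×3.602 = 1.23 kmol/m³.

1.23 kmol/m³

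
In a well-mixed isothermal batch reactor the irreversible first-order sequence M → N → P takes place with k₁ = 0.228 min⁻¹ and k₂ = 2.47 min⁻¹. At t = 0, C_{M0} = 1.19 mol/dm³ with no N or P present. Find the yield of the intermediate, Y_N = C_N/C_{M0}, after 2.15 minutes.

0.0618

For first-order series with pure M initially, C_N(t) = k₁C_{M0}/(k₂−k₁)·(e^(−k₁t) − e^(−k₂t)).
e^(−k₁t) = e^(−0.228×2.15) = e^(−0.4902) = 0.6125; e^(−k₂t) = e^(−5.311) = 0.004939.
C_N = 0.228×1.19/(2.47−0.228) × (0.6125−0.004939) = 0.1210×0.6076 = 0.07353 mol/dm³.
Y_N = C_N/C_{M0} = 0.07353/1.19 = 0.0618.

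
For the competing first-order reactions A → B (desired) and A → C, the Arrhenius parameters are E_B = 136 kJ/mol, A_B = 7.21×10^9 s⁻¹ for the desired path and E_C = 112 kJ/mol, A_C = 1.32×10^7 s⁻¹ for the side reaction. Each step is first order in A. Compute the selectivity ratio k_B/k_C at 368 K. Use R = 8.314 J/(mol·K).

0.214

With equal orders, S_{B/C} = k_B/k_C = (A_B/A_C)·exp[(E_C−E_B)/(RT)].
(E_C−E_B)/(RT) = (112−136)×10³/(8.314×368) = -24000/3060 = -7.844.
k_B/k_C = (7.21×10^9/1.32×10^7)·exp(-7.844) = 546.2 × 3.920×10^-4 = 0.214.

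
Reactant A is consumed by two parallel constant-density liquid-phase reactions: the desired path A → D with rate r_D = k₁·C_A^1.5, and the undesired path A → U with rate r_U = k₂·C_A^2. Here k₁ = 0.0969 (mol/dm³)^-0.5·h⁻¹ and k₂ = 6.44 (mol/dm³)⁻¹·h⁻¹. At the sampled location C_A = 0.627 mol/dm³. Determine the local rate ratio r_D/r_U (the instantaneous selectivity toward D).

S_{D/U} = r_D/r_U = (k₁·C_A^1.5)/(k₂·C_A^2) = (k₁/k₂)·C_A^-0.5.
= (0.0969×0.6270^1.5) / (6.44×0.6270^2) = 0.04811/2.532 = 0.0190.
The undesired path is higher order in A, so low C_A (CSTR or dilute feed) favours D.

0.0190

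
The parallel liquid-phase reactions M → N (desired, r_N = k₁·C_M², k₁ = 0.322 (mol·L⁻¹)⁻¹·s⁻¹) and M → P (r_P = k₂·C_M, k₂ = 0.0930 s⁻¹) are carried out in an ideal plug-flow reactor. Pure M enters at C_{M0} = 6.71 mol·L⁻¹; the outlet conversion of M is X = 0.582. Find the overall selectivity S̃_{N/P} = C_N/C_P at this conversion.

C_M = C_{M0}(1−X) = 2.805 mol·L⁻¹.
Along a PFR/batch, dC_P/dC_M = −r_P/(r_N+r_P) = −k₂/(k₂+k₁·C_M).
Integrating from C_{M0} to C_M: C_P = (0.0930/0.322)·ln[(0.0930+0.322·6.71)/(0.0930+0.322·2.80)] = 0.2888·ln(2.254/0.9961) = 0.2358 mol·L⁻¹.
Then C_N = (C_{M0}−C_M) − C_P = 3.905 − 0.2358 = 3.669 mol·L⁻¹.
S̃_{N/P} = C_N/C_P = 3.669/0.2358 = 15.6.

15.6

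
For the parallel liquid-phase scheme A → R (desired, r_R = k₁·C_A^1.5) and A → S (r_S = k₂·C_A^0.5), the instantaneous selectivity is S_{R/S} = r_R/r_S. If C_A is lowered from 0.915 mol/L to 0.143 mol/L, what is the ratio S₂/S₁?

0.156

S_{R/S} = (k₁/k₂)·C_A, so S₂/S₁ = (C_{A,2}/C_{A,1}).
= 0.143/0.915 = 0.156.
Selectivity toward R falls as C_A falls — high-concentration operation is favoured.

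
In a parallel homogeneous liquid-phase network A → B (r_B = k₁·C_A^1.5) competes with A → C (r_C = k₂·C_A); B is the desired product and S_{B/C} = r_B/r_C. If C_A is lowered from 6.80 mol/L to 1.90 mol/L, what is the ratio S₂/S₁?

S_{B/C} = (k₁/k₂)·C_A^0.5, so S₂/S₁ = (C_{A,2}/C_{A,1})^0.5.
= (1.90/6.80)^0.5 = (0.2794)^0.5 = 0.529.

0.529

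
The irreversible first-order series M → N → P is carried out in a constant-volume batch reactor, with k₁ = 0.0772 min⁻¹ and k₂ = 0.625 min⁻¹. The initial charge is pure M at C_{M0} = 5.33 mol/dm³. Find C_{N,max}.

Evaluating C_N at t_opt = ln(k₂/k₁)/(k₂−k₁) gives C_{N,max}/C_{M0} = (k₁/k₂)^[k₂/(k₂−k₁)].
= (0.0772/0.625)^(0.625/(0.625−0.0772)) = (0.1235)^(1.141) = 0.09199.
C_{N,max} = 0.09199×5.33 = 0.490 mol/dm³.

0.490 mol/dm³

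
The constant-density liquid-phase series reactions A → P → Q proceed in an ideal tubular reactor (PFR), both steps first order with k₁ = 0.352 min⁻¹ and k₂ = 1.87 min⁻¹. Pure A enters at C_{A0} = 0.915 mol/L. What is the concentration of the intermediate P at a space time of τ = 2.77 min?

Solving the coupled first-order balances gives C_P(τ) = [k₁/(k₂−k₁)]·C_{A0}·(e^(−k₁τ) − e^(−k₂τ)).
e^(−k₁τ) = e^(−0.352×2.77) = e^(−0.9750) = 0.3772; e^(−k₂τ) = e^(−5.180) = 0.005629.
C_P = 0.352×0.915/(1.87−0.352) × (0.3772−0.005629) = 0.2122×0.3715 = 0.07883 mol/L.

0.0788 mol/L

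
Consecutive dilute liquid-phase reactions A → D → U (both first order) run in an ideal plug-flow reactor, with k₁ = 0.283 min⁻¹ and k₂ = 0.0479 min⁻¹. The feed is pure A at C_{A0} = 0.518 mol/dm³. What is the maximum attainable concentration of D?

0.361 mol/dm³

At the optimum, C_{D,max}/C_{A0} = (k₁/k₂)^[k₂/(k₂−k₁)].
= (0.283/0.0479)^(0.0479/(0.0479−0.283)) = (5.908)^(-0.2037) = 0.6963.
C_{D,max} = 0.6963×0.518 = 0.361 mol/dm³.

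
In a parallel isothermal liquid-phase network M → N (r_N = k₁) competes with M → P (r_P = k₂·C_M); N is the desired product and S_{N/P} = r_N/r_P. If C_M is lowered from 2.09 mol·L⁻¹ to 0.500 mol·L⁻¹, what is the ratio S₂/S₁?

S_{N/P} = (k₁/k₂)·C_M⁻¹, so S₂/S₁ = (C_{M,2}/C_{M,1})⁻¹.
= 2.09/0.500 = 4.18.

4.18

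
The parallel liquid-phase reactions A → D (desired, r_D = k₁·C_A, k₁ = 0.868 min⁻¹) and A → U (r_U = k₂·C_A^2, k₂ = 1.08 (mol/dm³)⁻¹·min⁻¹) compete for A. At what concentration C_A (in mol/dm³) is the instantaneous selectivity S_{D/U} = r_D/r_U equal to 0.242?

3.32 mol/dm³

S_{D/U} = (k₁/k₂)·C_A⁻¹ ⇒ C_A = (S·k₂/k₁)^(-1).
= (0.242×1.08/0.868)^(-1) = (0.3011)^(-1) = 3.32 mol/dm³.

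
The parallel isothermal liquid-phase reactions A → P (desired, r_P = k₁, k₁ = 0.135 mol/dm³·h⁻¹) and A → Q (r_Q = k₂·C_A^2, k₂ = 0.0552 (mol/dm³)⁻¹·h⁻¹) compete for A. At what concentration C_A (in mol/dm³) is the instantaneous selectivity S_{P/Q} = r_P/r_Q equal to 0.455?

S_{P/Q} = (k₁/k₂)·C_A^-2 ⇒ C_A = (S·k₂/k₁)^(-0.5).
= (0.455×0.0552/0.135)^(-0.5) = (0.1860)^(-0.5) = 2.32 mol/dm³.

2.32 mol/dm³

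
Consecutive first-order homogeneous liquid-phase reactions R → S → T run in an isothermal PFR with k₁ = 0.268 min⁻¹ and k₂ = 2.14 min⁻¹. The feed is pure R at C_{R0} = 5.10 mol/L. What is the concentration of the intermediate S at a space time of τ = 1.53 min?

Solving the coupled first-order balances gives C_S(τ) = [k₁/(k₂−k₁)]·C_{R0}·(e^(−k₁τ) − e^(−k₂τ)).
e^(−k₁τ) = e^(−0.268×1.53) = e^(−0.4100) = 0.6636; e^(−k₂τ) = e^(−3.274) = 0.03785.
C_S = 0.268×5.10/(2.14−0.268) × (0.6636−0.03785) = 0.7301×0.6258 = 0.4569 mol/L.

0.457 mol/L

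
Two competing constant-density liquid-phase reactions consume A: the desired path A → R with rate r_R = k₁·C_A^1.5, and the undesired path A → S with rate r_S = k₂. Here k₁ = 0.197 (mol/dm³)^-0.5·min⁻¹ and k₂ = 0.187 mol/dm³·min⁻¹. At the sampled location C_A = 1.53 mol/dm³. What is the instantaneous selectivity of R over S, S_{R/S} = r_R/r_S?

S_{R/S} = r_R/r_S = (k₁·C_A^1.5)/(k₂) = (k₁/k₂)·C_A^1.5.
= (0.197×1.530^1.5) / (0.187) = 0.3728/0.1870 = 1.99.

1.99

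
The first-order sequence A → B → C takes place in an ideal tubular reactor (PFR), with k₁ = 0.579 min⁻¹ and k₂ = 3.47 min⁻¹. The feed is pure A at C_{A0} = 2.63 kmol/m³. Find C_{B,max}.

At the optimum, C_{B,max}/C_{A0} = (k₁/k₂)^[k₂/(k₂−k₁)].
= (0.579/3.47)^(3.47/(3.47−0.579)) = (0.1669)^(1.200) = 0.1166.
C_{B,max} = 0.1166×2.63 = 0.307 kmol/m³.

0.307 kmol/m³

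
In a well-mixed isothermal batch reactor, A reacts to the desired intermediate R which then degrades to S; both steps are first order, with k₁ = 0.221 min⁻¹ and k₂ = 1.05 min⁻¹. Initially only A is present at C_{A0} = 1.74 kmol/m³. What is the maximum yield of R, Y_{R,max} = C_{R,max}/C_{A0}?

At the optimum, C_{R,max}/C_{A0} = (k₁/k₂)^[k₂/(k₂−k₁)].
= (0.221/1.05)^(1.05/(1.05−0.221)) = (0.2105)^(1.267) = 0.1389.

0.139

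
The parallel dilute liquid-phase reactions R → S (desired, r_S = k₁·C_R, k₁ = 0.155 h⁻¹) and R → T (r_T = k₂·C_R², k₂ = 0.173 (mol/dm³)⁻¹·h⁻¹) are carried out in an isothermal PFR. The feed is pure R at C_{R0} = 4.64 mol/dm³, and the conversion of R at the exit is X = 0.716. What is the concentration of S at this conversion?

0.821 mol/dm³

C_R = C_{R0}(1−X) = 1.318 mol/dm³.
Along a PFR/batch, dC_S/dC_R = −r_S/(r_S+r_T) = −k₁/(k₁+k₂·C_R).
Integrating from C_{R0} to C_R: C_S = (0.155/0.173)·ln[(0.155+0.173·4.64)/(0.155+0.173·1.32)] = 0.8960·ln(0.9577/0.3830) = 0.8212 mol/dm³.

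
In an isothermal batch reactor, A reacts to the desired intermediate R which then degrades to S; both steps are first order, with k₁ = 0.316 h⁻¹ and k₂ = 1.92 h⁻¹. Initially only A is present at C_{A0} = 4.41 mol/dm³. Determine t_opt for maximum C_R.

For first-order series the maximum of C_R occurs at t_opt = ln(k₂/k₁)/(k₂−k₁).
= ln(1.92/0.316)/(1.92−0.316) = ln(6.076)/1.604 = 1.804/1.604 = 1.12 h.

1.12 h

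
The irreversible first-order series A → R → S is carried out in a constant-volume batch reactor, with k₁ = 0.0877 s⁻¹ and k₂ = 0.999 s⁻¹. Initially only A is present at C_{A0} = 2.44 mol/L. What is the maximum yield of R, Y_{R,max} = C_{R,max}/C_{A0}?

0.0695

For a first-order series the maximum intermediate yield is C_{R,max}/C_{A0} = (k₁/k₂)^[k₂/(k₂−k₁)].
= (0.0877/0.999)^(0.999/(0.999−0.0877)) = (0.08779)^(1.096) = 0.06946.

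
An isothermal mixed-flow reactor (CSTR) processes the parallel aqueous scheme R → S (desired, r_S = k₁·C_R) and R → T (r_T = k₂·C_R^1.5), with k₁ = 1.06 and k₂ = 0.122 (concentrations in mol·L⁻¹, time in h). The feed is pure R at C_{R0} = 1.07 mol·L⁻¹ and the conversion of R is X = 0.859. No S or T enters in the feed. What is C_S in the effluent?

0.880 mol·L⁻¹

Exit C_R = C_{R0}(1−X) = 1.07×0.141 = 0.1509 mol·L⁻¹.
Rates in a CSTR are evaluated at the outlet concentration: r_S = 1.06×0.1509 = 0.1599, r_T = 0.122×0.1509^1.5 = 0.007149.
Fraction of consumed R going to S: r_S/(r_S+r_T) = 0.9572.
C_S = 0.9572·C_{R0}·X = 0.9572×1.07×0.859 = 0.880 mol·L⁻¹.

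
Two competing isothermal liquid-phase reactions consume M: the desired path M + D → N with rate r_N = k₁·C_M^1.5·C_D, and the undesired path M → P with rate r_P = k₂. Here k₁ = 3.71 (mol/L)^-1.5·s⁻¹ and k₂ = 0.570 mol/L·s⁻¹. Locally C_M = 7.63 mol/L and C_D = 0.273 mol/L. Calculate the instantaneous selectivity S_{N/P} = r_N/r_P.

S_{N/P} = r_N/r_P = (k₁·C_M^1.5·C_D)/(k₂) = (k₁/k₂)·C_M^1.5·C_D.
= (3.71×7.630^1.5×0.2730) / (0.570) = 21.35/0.5700 = 37.4.
Since the desired path is higher order in M, keeping C_M high (PFR or concentrated feed) favours N.

37.4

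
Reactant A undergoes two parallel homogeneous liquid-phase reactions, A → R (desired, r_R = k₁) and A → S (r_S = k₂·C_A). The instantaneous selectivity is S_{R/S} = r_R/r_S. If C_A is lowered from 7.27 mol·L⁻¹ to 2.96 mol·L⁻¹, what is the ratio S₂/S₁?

S_{R/S} = (k₁/k₂)·C_A⁻¹, so S₂/S₁ = (C_{A,2}/C_{A,1})⁻¹.
= 7.27/2.96 = 2.46.
Selectivity toward R rises as C_A falls — low-concentration operation is favoured.

2.46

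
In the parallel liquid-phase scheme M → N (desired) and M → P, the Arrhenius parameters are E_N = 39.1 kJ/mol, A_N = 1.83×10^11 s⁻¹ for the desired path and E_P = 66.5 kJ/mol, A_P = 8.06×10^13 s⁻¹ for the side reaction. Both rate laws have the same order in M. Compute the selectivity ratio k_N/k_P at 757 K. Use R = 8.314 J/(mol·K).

0.177

Since both paths have the same order in M, the concentration cancels and S_{N/P} = k_N/k_P = (A_N/A_P)·exp[(E_P−E_N)/(RT)].
(E_P−E_N)/(RT) = (66.5−39.1)×10³/(8.314×757) = 27400/6294 = 4.354.
k_N/k_P = (1.83×10^11/8.06×10^13)·exp(4.354) = 0.002270 × 77.75 = 0.177.
Since E_N < E_P, lowering the temperature improves selectivity toward N.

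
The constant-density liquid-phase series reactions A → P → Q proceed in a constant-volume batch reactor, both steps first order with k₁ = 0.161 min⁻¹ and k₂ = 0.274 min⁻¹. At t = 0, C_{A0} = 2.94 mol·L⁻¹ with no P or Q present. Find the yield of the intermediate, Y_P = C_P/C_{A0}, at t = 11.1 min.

For first-order series with pure A initially, C_P(t) = k₁C_{A0}/(k₂−k₁)·(e^(−k₁t) − e^(−k₂t)).
e^(−k₁t) = e^(−0.161×11.1) = e^(−1.787) = 0.1674; e^(−k₂t) = e^(−3.041) = 0.04777.
C_P = 0.161×2.94/(0.274−0.161) × (0.1674−0.04777) = 4.189×0.1197 = 0.5013 mol·L⁻¹.
Y_P = C_P/C_{A0} = 0.5013/2.94 = 0.171.

0.171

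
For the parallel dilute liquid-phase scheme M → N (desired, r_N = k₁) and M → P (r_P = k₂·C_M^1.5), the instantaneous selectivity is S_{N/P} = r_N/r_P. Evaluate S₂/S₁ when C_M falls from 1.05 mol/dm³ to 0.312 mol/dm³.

6.17

S_{N/P} = (k₁/k₂)·C_M^-1.5, so S₂/S₁ = (C_{M,2}/C_{M,1})^-1.5.
= (0.312/1.05)^(-1.5) = (0.2971)^(-1.5) = 6.17.
Selectivity toward N rises as C_M falls — low-concentration operation is favoured.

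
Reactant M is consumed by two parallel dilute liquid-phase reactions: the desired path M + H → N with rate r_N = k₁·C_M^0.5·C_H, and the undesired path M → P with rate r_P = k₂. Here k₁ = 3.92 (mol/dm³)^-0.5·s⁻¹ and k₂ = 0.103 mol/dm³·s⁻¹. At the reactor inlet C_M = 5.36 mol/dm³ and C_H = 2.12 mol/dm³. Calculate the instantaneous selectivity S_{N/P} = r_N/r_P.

S_{N/P} = r_N/r_P = (k₁·C_M^0.5·C_H)/(k₂) = (k₁/k₂)·C_M^0.5·C_H.
= (3.92×5.360^0.5×2.120) / (0.103) = 19.24/0.1030 = 187.
Since the desired path is higher order in M, keeping C_M high (PFR or concentrated feed) favours N.

187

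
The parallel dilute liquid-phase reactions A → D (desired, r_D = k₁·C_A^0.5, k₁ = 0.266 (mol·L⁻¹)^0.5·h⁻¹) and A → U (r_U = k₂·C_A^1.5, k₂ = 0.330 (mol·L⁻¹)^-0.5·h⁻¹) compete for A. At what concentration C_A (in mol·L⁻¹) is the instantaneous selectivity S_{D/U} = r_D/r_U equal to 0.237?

S_{D/U} = (k₁/k₂)·C_A⁻¹ ⇒ C_A = (S·k₂/k₁)^(-1).
= (0.237×0.330/0.266)^(-1) = (0.2940)^(-1) = 3.40 mol·L⁻¹.

3.40 mol·L⁻¹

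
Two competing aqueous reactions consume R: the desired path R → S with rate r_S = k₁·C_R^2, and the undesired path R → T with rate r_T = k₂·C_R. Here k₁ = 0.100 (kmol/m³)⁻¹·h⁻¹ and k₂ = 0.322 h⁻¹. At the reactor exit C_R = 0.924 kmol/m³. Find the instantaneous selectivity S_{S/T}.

S_{S/T} = r_S/r_T = (k₁·C_R^2)/(k₂·C_R) = (k₁/k₂)·C_R.
= (0.100×0.9240^2) / (0.322×0.9240) = 0.08538/0.2975 = 0.287.
Since the desired path is higher order in R, keeping C_R high (PFR or concentrated feed) favours S.

0.287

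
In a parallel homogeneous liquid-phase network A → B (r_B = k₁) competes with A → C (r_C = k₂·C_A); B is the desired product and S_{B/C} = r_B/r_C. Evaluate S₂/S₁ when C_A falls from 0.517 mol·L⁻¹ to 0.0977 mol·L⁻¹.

5.29

S_{B/C} = (k₁/k₂)·C_A⁻¹, so S₂/S₁ = (C_{A,2}/C_{A,1})⁻¹.
= 0.517/0.0977 = 5.29.
Selectivity toward B rises as C_A falls — low-concentration operation is favoured.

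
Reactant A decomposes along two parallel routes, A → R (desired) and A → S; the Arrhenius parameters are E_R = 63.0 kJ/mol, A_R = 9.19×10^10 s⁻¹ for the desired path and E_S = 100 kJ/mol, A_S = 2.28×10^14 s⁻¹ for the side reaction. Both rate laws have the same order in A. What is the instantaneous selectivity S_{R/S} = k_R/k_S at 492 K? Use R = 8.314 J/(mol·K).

Since both paths have the same order in A, the concentration cancels and S_{R/S} = k_R/k_S = (A_R/A_S)·exp[(E_S−E_R)/(RT)].
(E_S−E_R)/(RT) = (100−63.0)×10³/(8.314×492) = 37000/4090 = 9.045.
k_R/k_S = (9.19×10^10/2.28×10^14)·exp(9.045) = 4.031×10^-4 × 8479 = 3.42.
Since E_R < E_S, lowering the temperature improves selectivity toward R.

3.42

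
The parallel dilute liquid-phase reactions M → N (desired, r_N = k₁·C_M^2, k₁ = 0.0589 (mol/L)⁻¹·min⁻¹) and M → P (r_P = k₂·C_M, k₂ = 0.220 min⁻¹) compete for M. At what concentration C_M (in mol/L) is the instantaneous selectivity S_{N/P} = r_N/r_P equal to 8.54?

31.9 mol/L

S_{N/P} = (k₁/k₂)·C_M ⇒ C_M = S·k₂/k₁.
= 8.54×0.220/0.0589 = 31.9 mol/L.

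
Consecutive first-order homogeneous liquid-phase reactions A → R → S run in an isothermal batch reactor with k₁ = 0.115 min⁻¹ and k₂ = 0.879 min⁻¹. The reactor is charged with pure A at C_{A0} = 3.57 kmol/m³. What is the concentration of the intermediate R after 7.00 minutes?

0.239 kmol/m³

The intermediate concentration in a first-order A→B→C sequence is C_R = k₁C_{A0}(e^(−k₁t) − e^(−k₂t))/(k₂−k₁).
e^(−k₁t) = e^(−0.115×7.00) = e^(−0.8050) = 0.4471; e^(−k₂t) = e^(−6.153) = 0.002127.
C_R = 0.115×3.57/(0.879−0.115) × (0.4471−0.002127) = 0.5374×0.4450 = 0.2391 kmol/m³.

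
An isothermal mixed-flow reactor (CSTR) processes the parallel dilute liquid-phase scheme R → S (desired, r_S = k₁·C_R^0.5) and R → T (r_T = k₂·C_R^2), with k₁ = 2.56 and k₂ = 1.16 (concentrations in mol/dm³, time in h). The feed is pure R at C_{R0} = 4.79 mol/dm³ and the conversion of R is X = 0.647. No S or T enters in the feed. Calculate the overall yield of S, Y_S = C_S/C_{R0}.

0.324

Exit C_R = C_{R0}(1−X) = 4.79×0.353 = 1.691 mol/dm³.
Rates in a CSTR are evaluated at the outlet concentration: r_S = 2.56×1.691^0.5 = 3.329, r_T = 1.16×1.691^2 = 3.316.
Fraction of consumed R going to S: r_S/(r_S+r_T) = 0.5009.
C_S = 0.5009·C_{R0}·X = 0.5009×4.79×0.647 = 1.55 mol/dm³; Y_S = C_S/C_{R0} = 0.324.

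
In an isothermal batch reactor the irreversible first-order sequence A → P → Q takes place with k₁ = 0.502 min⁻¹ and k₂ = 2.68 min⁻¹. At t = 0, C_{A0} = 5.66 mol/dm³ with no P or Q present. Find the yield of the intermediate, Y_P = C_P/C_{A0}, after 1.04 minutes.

The intermediate concentration in a first-order A→B→C sequence is C_P = k₁C_{A0}(e^(−k₁t) − e^(−k₂t))/(k₂−k₁).
e^(−k₁t) = e^(−0.502×1.04) = e^(−0.5221) = 0.5933; e^(−k₂t) = e^(−2.787) = 0.06159.
C_P = 0.502×5.66/(2.68−0.502) × (0.5933−0.06159) = 1.305×0.5317 = 0.6936 mol/dm³.
Y_P = C_P/C_{A0} = 0.6936/5.66 = 0.123.

0.123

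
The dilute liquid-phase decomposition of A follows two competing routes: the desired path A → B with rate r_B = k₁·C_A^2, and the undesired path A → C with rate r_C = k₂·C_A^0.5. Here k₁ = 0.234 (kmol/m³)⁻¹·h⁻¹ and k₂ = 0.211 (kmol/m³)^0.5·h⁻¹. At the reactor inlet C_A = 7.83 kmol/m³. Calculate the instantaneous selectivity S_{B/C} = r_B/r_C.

S_{B/C} = r_B/r_C = (k₁·C_A^2)/(k₂·C_A^0.5) = (k₁/k₂)·C_A^1.5.
= (0.234×7.830^2) / (0.211×7.830^0.5) = 14.35/0.5904 = 24.3.

24.3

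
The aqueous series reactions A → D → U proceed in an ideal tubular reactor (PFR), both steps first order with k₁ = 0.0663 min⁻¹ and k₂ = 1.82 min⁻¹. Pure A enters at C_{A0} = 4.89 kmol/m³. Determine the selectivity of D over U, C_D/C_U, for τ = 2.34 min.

Solving the coupled first-order balances gives C_D(τ) = [k₁/(k₂−k₁)]·C_{A0}·(e^(−k₁τ) − e^(−k₂τ)).
e^(−k₁τ) = e^(−0.0663×2.34) = e^(−0.1551) = 0.8563; e^(−k₂τ) = e^(−4.259) = 0.01414.
C_D = 0.0663×4.89/(1.82−0.0663) × (0.8563−0.01414) = 0.1849×0.8422 = 0.1557 kmol/m³.
C_A = C_{A0}e^(−k₁τ) = 4.187 kmol/m³, so C_U = C_{A0}−C_A−C_D = 0.5470 kmol/m³; C_D/C_U = 0.285.

0.285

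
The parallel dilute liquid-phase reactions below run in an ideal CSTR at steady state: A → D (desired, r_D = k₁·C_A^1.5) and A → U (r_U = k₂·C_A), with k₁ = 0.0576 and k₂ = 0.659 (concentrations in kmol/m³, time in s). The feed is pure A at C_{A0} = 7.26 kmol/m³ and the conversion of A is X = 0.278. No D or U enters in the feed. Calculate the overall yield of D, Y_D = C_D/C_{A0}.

0.0464

Exit C_A = C_{A0}(1−X) = 7.26×0.722 = 5.242 kmol/m³.
Rates in a CSTR are evaluated at the outlet concentration: r_D = 0.0576×5.242^1.5 = 0.6912, r_U = 0.659×5.242 = 3.454.
Fraction of consumed A going to D: r_D/(r_D+r_U) = 0.1667.
C_D = 0.1667·C_{A0}·X = 0.1667×7.26×0.278 = 0.337 kmol/m³; Y_D = C_D/C_{A0} = 0.0464.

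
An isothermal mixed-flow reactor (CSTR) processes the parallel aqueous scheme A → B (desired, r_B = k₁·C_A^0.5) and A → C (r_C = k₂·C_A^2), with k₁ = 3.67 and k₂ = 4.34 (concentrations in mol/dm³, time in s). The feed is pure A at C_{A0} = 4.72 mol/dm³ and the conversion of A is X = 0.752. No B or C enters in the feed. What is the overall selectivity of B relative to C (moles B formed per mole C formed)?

0.668

Exit C_A = C_{A0}(1−X) = 4.72×0.248 = 1.171 mol/dm³.
Rates in a CSTR are evaluated at the outlet concentration: r_B = 3.67×1.171^0.5 = 3.971, r_C = 4.34×1.171^2 = 5.947.
Overall selectivity = C_B/C_C = r_Bτ/(r_Cτ) = r_B/r_C = 0.668.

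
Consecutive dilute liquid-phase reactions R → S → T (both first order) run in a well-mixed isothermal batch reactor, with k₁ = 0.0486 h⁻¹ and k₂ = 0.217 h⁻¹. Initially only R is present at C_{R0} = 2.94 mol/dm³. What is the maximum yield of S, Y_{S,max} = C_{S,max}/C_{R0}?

0.145

For a first-order series the maximum intermediate yield is C_{S,max}/C_{R0} = (k₁/k₂)^[k₂/(k₂−k₁)].
= (0.0486/0.217)^(0.217/(0.217−0.0486)) = (0.2240)^(1.289) = 0.1454.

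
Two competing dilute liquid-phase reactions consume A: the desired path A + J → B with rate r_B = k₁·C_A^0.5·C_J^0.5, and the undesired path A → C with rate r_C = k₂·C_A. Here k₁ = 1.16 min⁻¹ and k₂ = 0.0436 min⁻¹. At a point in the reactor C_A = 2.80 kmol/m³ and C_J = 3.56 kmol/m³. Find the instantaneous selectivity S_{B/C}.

S_{B/C} = r_B/r_C = (k₁·C_A^0.5·C_J^0.5)/(k₂·C_A) = (k₁/k₂)·C_A^-0.5·C_J^0.5.
= (1.16×2.800^0.5×3.560^0.5) / (0.0436×2.800) = 3.662/0.1221 = 30.0.

30.0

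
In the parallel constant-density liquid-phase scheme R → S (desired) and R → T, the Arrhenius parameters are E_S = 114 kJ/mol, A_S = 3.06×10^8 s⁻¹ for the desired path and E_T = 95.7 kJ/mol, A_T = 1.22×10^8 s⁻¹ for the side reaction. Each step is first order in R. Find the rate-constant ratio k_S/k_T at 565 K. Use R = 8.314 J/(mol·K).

k_S/k_T = (A_S/A_T)·exp[−(E_S−E_T)/(RT)] = (A_S/A_T)·exp[(E_T−E_S)/(RT)].
(E_T−E_S)/(RT) = (95.7−114)×10³/(8.314×565) = -18300/4697 = -3.896.
k_S/k_T = (3.06×10^8/1.22×10^8)·exp(-3.896) = 2.508 × 0.02033 = 0.0510.
Since E_S > E_T, raising the temperature improves selectivity toward S.

0.0510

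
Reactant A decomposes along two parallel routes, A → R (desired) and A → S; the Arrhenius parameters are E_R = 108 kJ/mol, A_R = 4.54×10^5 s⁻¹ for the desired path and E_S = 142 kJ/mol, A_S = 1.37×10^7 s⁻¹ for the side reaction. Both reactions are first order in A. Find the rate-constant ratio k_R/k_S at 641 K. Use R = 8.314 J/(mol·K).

With equal orders, S_{R/S} = k_R/k_S = (A_R/A_S)·exp[(E_S−E_R)/(RT)].
(E_S−E_R)/(RT) = (142−108)×10³/(8.314×641) = 34000/5329 = 6.380.
k_R/k_S = (4.54×10^5/1.37×10^7)·exp(6.380) = 0.03314 × 589.8 = 19.5.

19.5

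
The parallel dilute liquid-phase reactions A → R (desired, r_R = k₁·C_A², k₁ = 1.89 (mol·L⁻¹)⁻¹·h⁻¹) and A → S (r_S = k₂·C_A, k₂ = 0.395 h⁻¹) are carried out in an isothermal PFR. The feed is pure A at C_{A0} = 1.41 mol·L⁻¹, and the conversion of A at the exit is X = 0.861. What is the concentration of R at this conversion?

0.924 mol·L⁻¹

C_A = C_{A0}(1−X) = 0.1960 mol·L⁻¹.
Along a PFR/batch, dC_S/dC_A = −r_S/(r_R+r_S) = −k₂/(k₂+k₁·C_A).
Integrating from C_{A0} to C_A: C_S = (0.395/1.89)·ln[(0.395+1.89·1.41)/(0.395+1.89·0.196)] = 0.2090·ln(3.060/0.7654) = 0.2896 mol·L⁻¹.
Then C_R = (C_{A0}−C_A) − C_S = 1.214 − 0.2896 = 0.9244 mol·L⁻¹.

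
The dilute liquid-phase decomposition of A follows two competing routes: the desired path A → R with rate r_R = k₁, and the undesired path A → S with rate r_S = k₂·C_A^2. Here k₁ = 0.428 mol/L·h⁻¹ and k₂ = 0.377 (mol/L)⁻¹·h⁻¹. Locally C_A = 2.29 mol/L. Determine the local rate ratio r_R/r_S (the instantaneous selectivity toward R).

0.216

S_{R/S} = r_R/r_S = (k₁)/(k₂·C_A^2) = (k₁/k₂)·C_A^-2.
= (0.428) / (0.377×2.290^2) = 0.4280/1.977 = 0.216.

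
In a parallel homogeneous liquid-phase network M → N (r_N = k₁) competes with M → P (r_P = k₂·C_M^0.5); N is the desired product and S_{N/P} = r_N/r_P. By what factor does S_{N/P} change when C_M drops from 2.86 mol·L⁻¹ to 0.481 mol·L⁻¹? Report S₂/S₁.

S_{N/P} = (k₁/k₂)·C_M^-0.5, so S₂/S₁ = (C_{M,2}/C_{M,1})^-0.5.
= (0.481/2.86)^(-0.5) = (0.1682)^(-0.5) = 2.44.

2.44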